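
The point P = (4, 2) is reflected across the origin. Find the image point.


Transformation: reflection
Original point: (4, 2)
Rule for reflection through the origin: (x, y) -> (-x, -y)
Apply: (4, 2) -> (-4, -2)
(-4, -2)


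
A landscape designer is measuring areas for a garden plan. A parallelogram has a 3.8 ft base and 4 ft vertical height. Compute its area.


Shape: parallelogram
Base b = 3.8 ft, Height h = 4 ft
Formula: A = b * h
A = 3.8 * 4
A = 15.2
15.2 ft^2


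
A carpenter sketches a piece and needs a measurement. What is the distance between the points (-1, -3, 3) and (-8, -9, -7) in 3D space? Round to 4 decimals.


3D distance between two points
P1 = (-1, -3, 3), P2 = (-8, -9, -7)
Formula: d = sqrt((x2-x1)^2 + (y2-y1)^2 + (z2-z1)^2)
dx = -8 - -1 = -7
dy = -9 - -3 = -6
dz = -7 - 3 = -10
dx^2 + dy^2 + dz^2 = 49 + 36 + 100 = 185
d = sqrt(185)
d = 13.6015
13.6015 units


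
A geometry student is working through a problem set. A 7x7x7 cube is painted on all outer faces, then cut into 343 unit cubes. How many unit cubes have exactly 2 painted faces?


Large cube: 7 x 7 x 7, cut into unit cubes.
n = 7, so n - 2 = 5
Cubes with 2 painted faces lie along the edges, excluding corners.
A cube has 12 edges; each contributes (n - 2) = 5 such cubes.
Count = 12 * 5 = 60
60 unit cubes


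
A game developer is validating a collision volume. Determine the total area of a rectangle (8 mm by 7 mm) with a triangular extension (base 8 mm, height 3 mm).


Composite shape: rectangle + triangle
Rectangle area = 8 * 7 = 56
Triangle area = 0.5 * 8 * 3 = 12
Total = 56 + 12
Total = 68
68 mm^2


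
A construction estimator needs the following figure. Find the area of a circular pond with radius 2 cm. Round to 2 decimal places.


Shape: circle
Radius r = 2 cm
Formula: A = pi * r^2
r^2 = 2^2 = 4
A = pi * 4
A = 12.57
12.57 cm^2


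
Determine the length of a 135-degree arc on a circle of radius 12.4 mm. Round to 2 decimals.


Shape: circular arc
Radius r = 12.4 mm, Angle = 135 degrees
Formula: L = (angle/360) * 2 * pi * r
2 * pi * r = 24.8 * pi
L = (135/360) * 24.8 * pi
L = 9.3 * pi
L = 29.22
29.22 mm


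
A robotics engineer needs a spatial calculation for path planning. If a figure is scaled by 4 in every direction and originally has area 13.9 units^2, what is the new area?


Linear scale factor k = 4
Original area = 13.9 units^2
Rule: under a linear scaling by k, areas scale by k^2.
k^2 = 4^2 = 16
New area = 13.9 * 16
New area = 222.4
222.4 units^2


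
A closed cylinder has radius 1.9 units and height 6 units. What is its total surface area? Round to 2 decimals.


Shape: closed cylinder
Radius r = 1.9 units, Height h = 6 units
Formula: SA = 2*pi*r^2 + 2*pi*r*h = 2*pi*r*(r + h)
r + h = 7.9
2 * r * (r + h) = 2 * 1.9 * 7.9 = 30.02
SA = 30.02 * pi
SA = 94.31
94.31 units^2


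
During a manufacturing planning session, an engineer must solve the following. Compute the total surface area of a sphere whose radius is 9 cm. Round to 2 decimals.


Shape: sphere
Radius r = 9 cm
Formula: SA = 4 * pi * r^2
r^2 = 81
SA = 4 * pi * 81
SA = 324 * pi
SA = 1017.88
1017.88 cm^2


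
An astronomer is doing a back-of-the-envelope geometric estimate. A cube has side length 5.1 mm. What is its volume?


Shape: cube
Side s = 5.1 mm
Formula: V = s^3
V = 5.1 * 5.1 * 5.1
V = 26.01 * 5.1
V = 132.651
132.651 mm^3


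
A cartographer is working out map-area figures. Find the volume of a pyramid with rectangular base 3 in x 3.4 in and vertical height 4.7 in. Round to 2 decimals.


Shape: rectangular pyramid
Base: 3 in x 3.4 in, Height h = 4.7 in
Formula: V = (1/3) * base_area * h
base_area = 3 * 3.4 = 10.2
base_area * h = 10.2 * 4.7 = 47.94
V = 47.94 / 3
V = 15.98
15.98 in^3


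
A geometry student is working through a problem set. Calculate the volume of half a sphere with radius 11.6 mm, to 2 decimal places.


Shape: hemisphere (half of a sphere)
Radius r = 11.6 mm
Formula: V = (1/2) * (4/3) * pi * r^3 = (2/3) * pi * r^3
r^3 = 1560.896
(2/3) * 1560.896 = 1040.597333
V = 1040.597333 * pi
V = 3269.13
3269.13 mm^3


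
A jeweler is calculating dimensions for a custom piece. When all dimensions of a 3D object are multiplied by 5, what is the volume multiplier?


Linear scale factor k = 5
Rule: under a linear scaling by k, volumes scale by k^3.
k^3 = 5 * 5 * 5
k^3 = 25 * 5
k^3 = 125
Volume scales by a factor of 125.
125 (dimensionless)


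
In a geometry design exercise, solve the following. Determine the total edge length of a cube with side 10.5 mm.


Shape: cube
Side s = 10.5 mm
A cube has 12 edges, all equal.
Formula: total edge length = 12 * s
Total = 12 * 10.5
Total = 126
126 mm


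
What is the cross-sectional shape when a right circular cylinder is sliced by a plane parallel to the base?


Solid: right circular cylinder
Cutting plane: parallel to the base
Visualize the intersection of the plane with the solid's surface.
The boundary of the cut region is a circle.
circle


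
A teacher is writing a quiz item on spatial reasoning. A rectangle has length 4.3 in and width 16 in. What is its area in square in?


Shape: rectangle
Length l = 4.3 in, Width w = 16 in
Formula: A = l * w
A = 4.3 * 16
A = 68.8
68.8 in^2


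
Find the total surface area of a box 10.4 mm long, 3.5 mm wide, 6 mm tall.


Shape: rectangular prism
l = 10.4 mm, w = 3.5 mm, h = 6 mm
Formula: SA = 2(lw + lh + wh)
lw = 36.4, lh = 62.4, wh = 21
lw + lh + wh = 119.8
SA = 2 * 119.8
SA = 239.6
239.6 mm^2


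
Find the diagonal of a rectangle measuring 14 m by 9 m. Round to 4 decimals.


Shape: rectangle (diagonal via Pythagoras)
Sides: 14 m and 9 m
Formula: d = sqrt(l^2 + w^2)
l^2 = 196, w^2 = 81
l^2 + w^2 = 277
d = sqrt(277)
d = 16.6433
16.6433 m


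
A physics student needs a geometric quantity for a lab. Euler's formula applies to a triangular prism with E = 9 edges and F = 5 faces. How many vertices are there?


Polyhedron: triangular prism
Euler's formula for convex polyhedra: V - E + F = 2
Given: E = 9 edges and F = 5 faces
Solve for V:
V = 2 + E - F = 2 + 9 - 5 = 6
6 vertices


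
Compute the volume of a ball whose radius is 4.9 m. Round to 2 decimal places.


Shape: sphere
Radius r = 4.9 m
Formula: V = (4/3) * pi * r^3
r^3 = 117.649
(4/3) * 117.649 = 156.865333
V = 156.865333 * pi
V = 492.81
492.81 m^3


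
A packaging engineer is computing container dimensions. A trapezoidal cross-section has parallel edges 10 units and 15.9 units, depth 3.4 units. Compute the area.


Shape: trapezoid
Parallel sides a = 10 units, b = 15.9 units; Height h = 3.4 units
Formula: A = (a + b) * h / 2
a + b = 10 + 15.9 = 25.9
A = 25.9 * 3.4 / 2
A = 88.06 / 2
A = 44.03
44.03 units^2


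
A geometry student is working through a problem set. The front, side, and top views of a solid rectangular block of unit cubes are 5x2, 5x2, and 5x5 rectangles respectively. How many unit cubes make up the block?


Orthographic views of a solid rectangular block:
Front view 5 x 2 -> length = 5, height = 2
Side view 5 x 2 -> width = 5, height = 2 (consistent)
Top view 5 x 5 -> confirms length = 5, width = 5
The block is 5 x 5 x 2.
Total unit cubes = 5 * 5 * 2 = 50
50 unit cubes


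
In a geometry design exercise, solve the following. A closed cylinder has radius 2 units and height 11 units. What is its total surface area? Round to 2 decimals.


Shape: closed cylinder
Radius r = 2 units, Height h = 11 units
Formula: SA = 2*pi*r^2 + 2*pi*r*h = 2*pi*r*(r + h)
r + h = 13
2 * r * (r + h) = 2 * 2 * 13 = 52
SA = 52 * pi
SA = 163.36
163.36 units^2


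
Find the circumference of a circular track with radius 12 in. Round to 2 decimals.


Shape: circle
Radius r = 12 in
Formula: C = 2 * pi * r
C = 2 * pi * 12
C = 24 * pi
C = 75.4
75.4 in


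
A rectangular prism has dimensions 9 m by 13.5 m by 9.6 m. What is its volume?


Shape: rectangular prism
l = 9 m, w = 13.5 m, h = 9.6 m
Formula: V = l * w * h
V = 9 * 13.5 * 9.6
V = 121.5 * 9.6
V = 1166.4
1166.4 m^3


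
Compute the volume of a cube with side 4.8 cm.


Shape: cube
Side s = 4.8 cm
Formula: V = s^3
V = 4.8 * 4.8 * 4.8
V = 23.04 * 4.8
V = 110.592
110.592 cm^3


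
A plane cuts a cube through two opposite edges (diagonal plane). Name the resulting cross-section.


Solid: cube
Cutting plane: through two opposite edges (diagonal plane)
Visualize the intersection of the plane with the solid's surface.
The boundary of the cut region is a rectangle.
rectangle


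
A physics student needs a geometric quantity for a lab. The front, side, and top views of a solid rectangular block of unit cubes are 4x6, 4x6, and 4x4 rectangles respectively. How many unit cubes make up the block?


Orthographic views of a solid rectangular block:
Front view 4 x 6 -> length = 4, height = 6
Side view 4 x 6 -> width = 4, height = 6 (consistent)
Top view 4 x 4 -> confirms length = 4, width = 4
The block is 4 x 4 x 6.
Total unit cubes = 4 * 4 * 6 = 96
96 unit cubes


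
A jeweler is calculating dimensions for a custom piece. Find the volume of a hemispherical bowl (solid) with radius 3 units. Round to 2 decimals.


Shape: hemisphere (half of a sphere)
Radius r = 3 units
Formula: V = (1/2) * (4/3) * pi * r^3 = (2/3) * pi * r^3
r^3 = 27
(2/3) * 27 = 18
V = 18 * pi
V = 56.55
56.55 units^3


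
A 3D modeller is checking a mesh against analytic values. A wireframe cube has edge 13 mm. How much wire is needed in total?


Shape: cube
Side s = 13 mm
A cube has 12 edges, all equal.
Formula: total edge length = 12 * s
Total = 12 * 13
Total = 156
156 mm


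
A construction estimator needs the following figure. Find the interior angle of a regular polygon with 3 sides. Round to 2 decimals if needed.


Shape: regular triangle (3 sides)
Formula: interior angle = (n - 2) * 180 / n
(n - 2) = 1
(n - 2) * 180 = 180
angle = 180 / 3
angle = 60
60 degrees


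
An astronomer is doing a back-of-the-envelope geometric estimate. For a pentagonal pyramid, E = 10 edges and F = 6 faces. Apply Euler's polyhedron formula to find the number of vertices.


Polyhedron: pentagonal pyramid
Euler's formula for convex polyhedra: V - E + F = 2
Given: E = 10 edges and F = 6 faces
Solve for V:
V = 2 + E - F = 2 + 10 - 6 = 6
6 vertices


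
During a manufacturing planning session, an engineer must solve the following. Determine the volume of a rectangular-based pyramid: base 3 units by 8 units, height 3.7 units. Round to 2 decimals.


Shape: rectangular pyramid
Base: 3 units x 8 units, Height h = 3.7 units
Formula: V = (1/3) * base_area * h
base_area = 3 * 8 = 24
base_area * h = 24 * 3.7 = 88.8
V = 88.8 / 3
V = 29.6
29.6 units^3


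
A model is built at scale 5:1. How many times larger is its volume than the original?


Linear scale factor k = 5
Rule: under a linear scaling by k, volumes scale by k^3.
k^3 = 5 * 5 * 5
k^3 = 25 * 5
k^3 = 125
Volume scales by a factor of 125.
125 (dimensionless)


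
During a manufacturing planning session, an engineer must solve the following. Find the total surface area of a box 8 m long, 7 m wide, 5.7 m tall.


Shape: rectangular prism
l = 8 m, w = 7 m, h = 5.7 m
Formula: SA = 2(lw + lh + wh)
lw = 56, lh = 45.6, wh = 39.9
lw + lh + wh = 141.5
SA = 2 * 141.5
SA = 283
283 m^2


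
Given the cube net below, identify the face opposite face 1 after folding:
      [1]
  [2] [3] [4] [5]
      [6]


Net: cross layout. Take square 3 as the base (bottom).
Fold the four squares in the horizontal row up around 3: 2 -> left, 4 -> right, 5 wraps to the top.
Fold 1 and 6 up from 3: 1 -> back, 6 -> front.
Opposite pairs are therefore: (1, 6), (2, 4), (3, 5).
Face 1 is opposite face 6.
face 6


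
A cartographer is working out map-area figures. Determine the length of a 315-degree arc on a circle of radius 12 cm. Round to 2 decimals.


Shape: circular arc
Radius r = 12 cm, Angle = 315 degrees
Formula: L = (angle/360) * 2 * pi * r
2 * pi * r = 24 * pi
L = (315/360) * 24 * pi
L = 21 * pi
L = 65.97
65.97 cm


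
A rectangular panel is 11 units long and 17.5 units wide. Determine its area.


Shape: rectangle
Length l = 11 units, Width w = 17.5 units
Formula: A = l * w
A = 11 * 17.5
A = 192.5
192.5 units^2


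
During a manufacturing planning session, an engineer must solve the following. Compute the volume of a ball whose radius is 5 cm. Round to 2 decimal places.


Shape: sphere
Radius r = 5 cm
Formula: V = (4/3) * pi * r^3
r^3 = 125
(4/3) * 125 = 166.666667
V = 166.666667 * pi
V = 523.6
523.6 cm^3


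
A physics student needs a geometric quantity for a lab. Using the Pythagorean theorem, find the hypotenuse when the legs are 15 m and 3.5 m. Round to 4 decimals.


Shape: right triangle
Legs a = 15 m, b = 3.5 m
Formula: c = sqrt(a^2 + b^2)
a^2 = 225, b^2 = 12.25
a^2 + b^2 = 237.25
c = sqrt(237.25)
c = 15.4029
15.4029 m


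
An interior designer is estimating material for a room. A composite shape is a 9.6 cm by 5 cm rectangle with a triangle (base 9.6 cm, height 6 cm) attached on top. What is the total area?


Composite shape: rectangle + triangle
Rectangle area = 9.6 * 5 = 48
Triangle area = 0.5 * 9.6 * 6 = 28.8
Total = 48 + 28.8
Total = 76.8
76.8 cm^2


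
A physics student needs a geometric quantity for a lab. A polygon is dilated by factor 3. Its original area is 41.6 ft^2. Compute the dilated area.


Linear scale factor k = 3
Original area = 41.6 ft^2
Rule: under a linear scaling by k, areas scale by k^2.
k^2 = 3^2 = 9
New area = 41.6 * 9
New area = 374.4
374.4 ft^2


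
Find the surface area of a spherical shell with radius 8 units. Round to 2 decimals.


Shape: sphere
Radius r = 8 units
Formula: SA = 4 * pi * r^2
r^2 = 64
SA = 4 * pi * 64
SA = 256 * pi
SA = 804.25
804.25 units^2


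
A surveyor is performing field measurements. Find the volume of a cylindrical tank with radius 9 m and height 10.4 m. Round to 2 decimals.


Shape: cylinder
Radius r = 9 m, Height h = 10.4 m
Formula: V = pi * r^2 * h
r^2 = 81
V = pi * 81 * 10.4
V = 842.4 * pi
V = 2646.48
2646.48 m^3


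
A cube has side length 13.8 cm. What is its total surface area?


Shape: cube
Side s = 13.8 cm
A cube has 6 square faces.
Formula: SA = 6 * s^2
s^2 = 190.44
SA = 6 * 190.44
SA = 1142.64
1142.64 cm^2


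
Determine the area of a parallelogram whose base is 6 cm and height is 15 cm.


Shape: parallelogram
Base b = 6 cm, Height h = 15 cm
Formula: A = b * h
A = 6 * 15
A = 90
90 cm^2


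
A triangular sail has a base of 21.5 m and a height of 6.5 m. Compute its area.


Shape: triangle
Base b = 21.5 m, Height h = 6.5 m
Formula: A = (1/2) * b * h
A = 0.5 * 21.5 * 6.5
A = 0.5 * 139.75
A = 69.875
69.875 m^2


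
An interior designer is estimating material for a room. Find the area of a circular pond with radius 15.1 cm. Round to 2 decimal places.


Shape: circle
Radius r = 15.1 cm
Formula: A = pi * r^2
r^2 = 15.1^2 = 228.01
A = pi * 228.01
A = 716.31
716.31 cm^2


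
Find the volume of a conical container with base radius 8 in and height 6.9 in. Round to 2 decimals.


Shape: cone
Radius r = 8 in, Height h = 6.9 in
Formula: V = (1/3) * pi * r^2 * h
r^2 = 64
pi * r^2 * h = pi * 64 * 6.9 = 441.6 * pi
V = 441.6 * pi / 3
V = 462.44
462.44 in^3


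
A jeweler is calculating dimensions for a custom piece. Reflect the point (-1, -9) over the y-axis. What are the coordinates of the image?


Transformation: reflection
Original point: (-1, -9)
Rule for reflection over the y-axis: (x, y) -> (-x, y)
Apply: (-1, -9) -> (1, -9)
(1, -9)


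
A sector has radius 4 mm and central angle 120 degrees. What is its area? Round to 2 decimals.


Shape: circular sector
Radius r = 4 mm, Angle = 120 degrees
Formula: A = (angle/360) * pi * r^2
r^2 = 16
Fraction of circle = 120/360
A = (120/360) * pi * 16
A = 5.333333 * pi
A = 16.76
16.76 mm^2


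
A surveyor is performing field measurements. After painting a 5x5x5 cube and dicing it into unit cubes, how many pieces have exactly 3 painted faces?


Large cube: 5 x 5 x 5, cut into unit cubes.
Cubes with 3 painted faces are at the corners. A cube always has 8 corners.
Count = 8
8 unit cubes


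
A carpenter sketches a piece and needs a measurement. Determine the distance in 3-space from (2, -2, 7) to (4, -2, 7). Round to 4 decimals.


3D distance between two points
P1 = (2, -2, 7), P2 = (4, -2, 7)
Formula: d = sqrt((x2-x1)^2 + (y2-y1)^2 + (z2-z1)^2)
dx = 4 - 2 = 2
dy = -2 - -2 = 0
dz = 7 - 7 = 0
dx^2 + dy^2 + dz^2 = 4 + 0 + 0 = 4
d = sqrt(4)
d = 2.0
2 units


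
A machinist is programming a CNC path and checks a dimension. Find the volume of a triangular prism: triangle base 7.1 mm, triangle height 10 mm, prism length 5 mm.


Shape: triangular prism
Triangle base = 7.1 mm, triangle height = 10 mm, prism length L = 5 mm
Formula: V = (1/2 * b * h_tri) * L
Cross-section area = 0.5 * 7.1 * 10 = 35.5
V = 35.5 * 5
V = 177.5
177.5 mm^3


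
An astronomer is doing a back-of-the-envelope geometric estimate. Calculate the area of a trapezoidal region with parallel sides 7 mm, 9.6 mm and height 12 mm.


Shape: trapezoid
Parallel sides a = 7 mm, b = 9.6 mm; Height h = 12 mm
Formula: A = (a + b) * h / 2
a + b = 7 + 9.6 = 16.6
A = 16.6 * 12 / 2
A = 199.2 / 2
A = 99.6
99.6 mm^2


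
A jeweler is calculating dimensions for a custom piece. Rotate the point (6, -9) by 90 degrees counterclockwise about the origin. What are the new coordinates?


Transformation: rotation about the origin
Original point: (6, -9)
Rule for 90 deg counterclockwise: (x, y) -> (-y, x)
Apply: (6, -9) -> (9, 6)
(9, 6)


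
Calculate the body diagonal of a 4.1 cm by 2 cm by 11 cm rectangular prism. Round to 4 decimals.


Shape: rectangular box (space diagonal)
l = 4.1 cm, w = 2 cm, h = 11 cm
Visualize: the diagonal of the base, then a right triangle with that diagonal and the height.
Formula: d = sqrt(l^2 + w^2 + h^2)
l^2 + w^2 + h^2 = 16.81 + 4 + 121 = 141.81
d = sqrt(141.81)
d = 11.9084
11.9084 cm


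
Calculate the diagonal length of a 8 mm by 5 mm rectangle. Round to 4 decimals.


Shape: rectangle (diagonal via Pythagoras)
Sides: 8 mm and 5 mm
Formula: d = sqrt(l^2 + w^2)
l^2 = 64, w^2 = 25
l^2 + w^2 = 89
d = sqrt(89)
d = 9.434
9.434 mm


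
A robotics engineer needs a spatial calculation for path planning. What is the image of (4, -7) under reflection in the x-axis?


Transformation: reflection
Original point: (4, -7)
Rule for reflection over the x-axis: (x, y) -> (x, -y)
Apply: (4, -7) -> (4, 7)
(4, 7)


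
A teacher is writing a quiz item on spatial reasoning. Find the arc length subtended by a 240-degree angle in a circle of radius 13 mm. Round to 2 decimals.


Shape: circular arc
Radius r = 13 mm, Angle = 240 degrees
Formula: L = (angle/360) * 2 * pi * r
2 * pi * r = 26 * pi
L = (240/360) * 26 * pi
L = 17.333333 * pi
L = 54.45
54.45 mm


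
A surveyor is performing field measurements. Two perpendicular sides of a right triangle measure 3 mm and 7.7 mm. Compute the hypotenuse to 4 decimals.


Shape: right triangle
Legs a = 3 mm, b = 7.7 mm
Formula: c = sqrt(a^2 + b^2)
a^2 = 9, b^2 = 59.29
a^2 + b^2 = 68.29
c = sqrt(68.29)
c = 8.2638
8.2638 mm


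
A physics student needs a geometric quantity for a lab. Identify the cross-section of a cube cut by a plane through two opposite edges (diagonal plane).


Solid: cube
Cutting plane: through two opposite edges (diagonal plane)
Visualize the intersection of the plane with the solid's surface.
The boundary of the cut region is a rectangle.
rectangle


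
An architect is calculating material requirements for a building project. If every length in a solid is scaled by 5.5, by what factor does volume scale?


Linear scale factor k = 5.5
Rule: under a linear scaling by k, volumes scale by k^3.
k^3 = 5.5 * 5.5 * 5.5
k^3 = 30.25 * 5.5
k^3 = 166.375
Volume scales by a factor of 166.375.
166.375 (dimensionless)


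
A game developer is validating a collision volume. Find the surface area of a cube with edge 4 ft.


Shape: cube
Side s = 4 ft
A cube has 6 square faces.
Formula: SA = 6 * s^2
s^2 = 16
SA = 6 * 16
SA = 96
96 ft^2


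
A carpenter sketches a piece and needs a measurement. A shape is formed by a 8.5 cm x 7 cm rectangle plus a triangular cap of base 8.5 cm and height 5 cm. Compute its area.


Composite shape: rectangle + triangle
Rectangle area = 8.5 * 7 = 59.5
Triangle area = 0.5 * 8.5 * 5 = 21.25
Total = 59.5 + 21.25
Total = 80.75
80.75 cm^2


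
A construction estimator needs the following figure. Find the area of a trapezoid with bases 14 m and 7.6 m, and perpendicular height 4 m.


Shape: trapezoid
Parallel sides a = 14 m, b = 7.6 m; Height h = 4 m
Formula: A = (a + b) * h / 2
a + b = 14 + 7.6 = 21.6
A = 21.6 * 4 / 2
A = 86.4 / 2
A = 43.2
43.2 m^2


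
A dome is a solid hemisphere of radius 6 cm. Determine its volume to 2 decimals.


Shape: hemisphere (half of a sphere)
Radius r = 6 cm
Formula: V = (1/2) * (4/3) * pi * r^3 = (2/3) * pi * r^3
r^3 = 216
(2/3) * 216 = 144
V = 144 * pi
V = 452.39
452.39 cm^3


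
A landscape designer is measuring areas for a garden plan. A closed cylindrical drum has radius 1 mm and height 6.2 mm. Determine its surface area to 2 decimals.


Shape: closed cylinder
Radius r = 1 mm, Height h = 6.2 mm
Formula: SA = 2*pi*r^2 + 2*pi*r*h = 2*pi*r*(r + h)
r + h = 7.2
2 * r * (r + h) = 2 * 1 * 7.2 = 14.4
SA = 14.4 * pi
SA = 45.24
45.24 mm^2


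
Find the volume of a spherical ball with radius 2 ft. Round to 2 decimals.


Shape: sphere
Radius r = 2 ft
Formula: V = (4/3) * pi * r^3
r^3 = 8
(4/3) * 8 = 10.666667
V = 10.666667 * pi
V = 33.51
33.51 ft^3


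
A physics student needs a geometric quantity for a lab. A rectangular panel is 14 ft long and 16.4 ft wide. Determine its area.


Shape: rectangle
Length l = 14 ft, Width w = 16.4 ft
Formula: A = l * w
A = 14 * 16.4
A = 229.6
229.6 ft^2


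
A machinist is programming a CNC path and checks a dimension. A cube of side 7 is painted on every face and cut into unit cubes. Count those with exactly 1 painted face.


Large cube: 7 x 7 x 7, cut into unit cubes.
n = 7, so n - 2 = 5
Cubes with 1 painted face lie in the interior of each face.
A cube has 6 faces; each contributes (n - 2)^2 = 25 such cubes.
Count = 6 * 25 = 150
150 unit cubes


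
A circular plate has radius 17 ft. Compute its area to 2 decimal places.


Shape: circle
Radius r = 17 ft
Formula: A = pi * r^2
r^2 = 17^2 = 289
A = pi * 289
A = 907.92
907.92 ft^2


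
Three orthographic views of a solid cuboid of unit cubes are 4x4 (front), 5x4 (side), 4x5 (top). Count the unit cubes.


Orthographic views of a solid rectangular block:
Front view 4 x 4 -> length = 4, height = 4
Side view 5 x 4 -> width = 5, height = 4 (consistent)
Top view 4 x 5 -> confirms length = 4, width = 5
The block is 4 x 5 x 4.
Total unit cubes = 4 * 5 * 4 = 80
80 unit cubes


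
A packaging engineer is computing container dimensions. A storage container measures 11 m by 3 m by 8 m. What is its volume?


Shape: rectangular prism
l = 11 m, w = 3 m, h = 8 m
Formula: V = l * w * h
V = 11 * 3 * 8
V = 33 * 8
V = 264
264 m^3


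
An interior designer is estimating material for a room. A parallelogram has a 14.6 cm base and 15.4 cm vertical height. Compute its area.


Shape: parallelogram
Base b = 14.6 cm, Height h = 15.4 cm
Formula: A = b * h
A = 14.6 * 15.4
A = 224.84
224.84 cm^2


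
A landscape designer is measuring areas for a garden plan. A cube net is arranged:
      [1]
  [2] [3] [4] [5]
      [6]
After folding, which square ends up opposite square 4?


Net: cross layout. Take square 3 as the base (bottom).
Fold the four squares in the horizontal row up around 3: 2 -> left, 4 -> right, 5 wraps to the top.
Fold 1 and 6 up from 3: 1 -> back, 6 -> front.
Opposite pairs are therefore: (1, 6), (2, 4), (3, 5).
Face 4 is opposite face 2.
face 2


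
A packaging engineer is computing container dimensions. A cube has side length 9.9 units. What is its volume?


Shape: cube
Side s = 9.9 units
Formula: V = s^3
V = 9.9 * 9.9 * 9.9
V = 98.01 * 9.9
V = 970.299
970.299 units^3


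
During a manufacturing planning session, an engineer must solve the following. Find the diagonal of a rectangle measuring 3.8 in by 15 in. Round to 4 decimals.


Shape: rectangle (diagonal via Pythagoras)
Sides: 3.8 in and 15 in
Formula: d = sqrt(l^2 + w^2)
l^2 = 14.44, w^2 = 225
l^2 + w^2 = 239.44
d = sqrt(239.44)
d = 15.4738
15.4738 in


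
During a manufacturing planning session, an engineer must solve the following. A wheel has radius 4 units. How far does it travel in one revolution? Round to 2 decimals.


Shape: circle
Radius r = 4 units
Formula: C = 2 * pi * r
C = 2 * pi * 4
C = 8 * pi
C = 25.13
25.13 units


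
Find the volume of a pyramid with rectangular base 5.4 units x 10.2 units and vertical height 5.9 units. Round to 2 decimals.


Shape: rectangular pyramid
Base: 5.4 units x 10.2 units, Height h = 5.9 units
Formula: V = (1/3) * base_area * h
base_area = 5.4 * 10.2 = 55.08
base_area * h = 55.08 * 5.9 = 324.972
V = 324.972 / 3
V = 108.32
108.32 units^3


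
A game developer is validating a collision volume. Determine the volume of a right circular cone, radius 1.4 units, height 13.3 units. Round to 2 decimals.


Shape: cone
Radius r = 1.4 units, Height h = 13.3 units
Formula: V = (1/3) * pi * r^2 * h
r^2 = 1.96
pi * r^2 * h = pi * 1.96 * 13.3 = 26.068 * pi
V = 26.068 * pi / 3
V = 27.3
27.3 units^3


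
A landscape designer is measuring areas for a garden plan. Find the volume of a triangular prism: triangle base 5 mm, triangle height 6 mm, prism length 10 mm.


Shape: triangular prism
Triangle base = 5 mm, triangle height = 6 mm, prism length L = 10 mm
Formula: V = (1/2 * b * h_tri) * L
Cross-section area = 0.5 * 5 * 6 = 15
V = 15 * 10
V = 150
150 mm^3


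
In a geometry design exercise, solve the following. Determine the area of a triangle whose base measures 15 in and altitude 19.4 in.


Shape: triangle
Base b = 15 in, Height h = 19.4 in
Formula: A = (1/2) * b * h
A = 0.5 * 15 * 19.4
A = 0.5 * 291
A = 145.5
145.5 in^2


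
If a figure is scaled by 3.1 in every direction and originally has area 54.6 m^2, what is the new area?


Linear scale factor k = 3.1
Original area = 54.6 m^2
Rule: under a linear scaling by k, areas scale by k^2.
k^2 = 3.1^2 = 9.61
New area = 54.6 * 9.61
New area = 524.706
524.706 m^2


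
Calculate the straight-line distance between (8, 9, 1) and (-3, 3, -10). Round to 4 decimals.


3D distance between two points
P1 = (8, 9, 1), P2 = (-3, 3, -10)
Formula: d = sqrt((x2-x1)^2 + (y2-y1)^2 + (z2-z1)^2)
dx = -3 - 8 = -11
dy = 3 - 9 = -6
dz = -10 - 1 = -11
dx^2 + dy^2 + dz^2 = 121 + 36 + 121 = 278
d = sqrt(278)
d = 16.6733
16.6733 units


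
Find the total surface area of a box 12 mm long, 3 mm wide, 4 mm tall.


Shape: rectangular prism
l = 12 mm, w = 3 mm, h = 4 mm
Formula: SA = 2(lw + lh + wh)
lw = 36, lh = 48, wh = 12
lw + lh + wh = 96
SA = 2 * 96
SA = 192
192 mm^2


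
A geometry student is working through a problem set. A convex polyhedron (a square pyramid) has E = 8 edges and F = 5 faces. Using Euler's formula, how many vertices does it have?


Polyhedron: square pyramid
Euler's formula for convex polyhedra: V - E + F = 2
Given: E = 8 edges and F = 5 faces
Solve for V:
V = 2 + E - F = 2 + 8 - 5 = 5
5 vertices


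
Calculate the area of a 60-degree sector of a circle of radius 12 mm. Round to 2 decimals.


Shape: circular sector
Radius r = 12 mm, Angle = 60 degrees
Formula: A = (angle/360) * pi * r^2
r^2 = 144
Fraction of circle = 60/360
A = (60/360) * pi * 144
A = 24 * pi
A = 75.4
75.4 mm^2


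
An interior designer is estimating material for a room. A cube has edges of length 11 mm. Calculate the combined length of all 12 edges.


Shape: cube
Side s = 11 mm
A cube has 12 edges, all equal.
Formula: total edge length = 12 * s
Total = 12 * 11
Total = 132
132 mm


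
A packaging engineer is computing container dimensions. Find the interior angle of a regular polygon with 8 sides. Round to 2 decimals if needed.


Shape: regular octagon (8 sides)
Formula: interior angle = (n - 2) * 180 / n
(n - 2) = 6
(n - 2) * 180 = 1080
angle = 1080 / 8
angle = 135
135 degrees


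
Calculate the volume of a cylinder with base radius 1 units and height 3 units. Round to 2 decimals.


Shape: cylinder
Radius r = 1 units, Height h = 3 units
Formula: V = pi * r^2 * h
r^2 = 1
V = pi * 1 * 3
V = 3 * pi
V = 9.42
9.42 units^3


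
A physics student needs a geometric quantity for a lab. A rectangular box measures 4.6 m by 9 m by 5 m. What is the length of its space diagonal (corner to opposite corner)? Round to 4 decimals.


Shape: rectangular box (space diagonal)
l = 4.6 m, w = 9 m, h = 5 m
Visualize: the diagonal of the base, then a right triangle with that diagonal and the height.
Formula: d = sqrt(l^2 + w^2 + h^2)
l^2 + w^2 + h^2 = 21.16 + 81 + 25 = 127.16
d = sqrt(127.16)
d = 11.2765
11.2765 m


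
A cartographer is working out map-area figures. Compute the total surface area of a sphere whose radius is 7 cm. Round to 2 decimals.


Shape: sphere
Radius r = 7 cm
Formula: SA = 4 * pi * r^2
r^2 = 49
SA = 4 * pi * 49
SA = 196 * pi
SA = 615.75
615.75 cm^2


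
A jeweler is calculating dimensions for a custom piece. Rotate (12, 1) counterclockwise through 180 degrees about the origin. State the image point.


Transformation: rotation about the origin
Original point: (12, 1)
Rule for 180 deg: (x, y) -> (-x, -y)
Apply: (12, 1) -> (-12, -1)
(-12, -1)


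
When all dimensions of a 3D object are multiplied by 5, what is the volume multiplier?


Linear scale factor k = 5
Rule: under a linear scaling by k, volumes scale by k^3.
k^3 = 5 * 5 * 5
k^3 = 25 * 5
k^3 = 125
Volume scales by a factor of 125.
125 (dimensionless)


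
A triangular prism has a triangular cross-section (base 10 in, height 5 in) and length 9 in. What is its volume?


Shape: triangular prism
Triangle base = 10 in, triangle height = 5 in, prism length L = 9 in
Formula: V = (1/2 * b * h_tri) * L
Cross-section area = 0.5 * 10 * 5 = 25
V = 25 * 9
V = 225
225 in^3


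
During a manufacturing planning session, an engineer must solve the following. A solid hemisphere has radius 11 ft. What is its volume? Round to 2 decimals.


Shape: hemisphere (half of a sphere)
Radius r = 11 ft
Formula: V = (1/2) * (4/3) * pi * r^3 = (2/3) * pi * r^3
r^3 = 1331
(2/3) * 1331 = 887.333333
V = 887.333333 * pi
V = 2787.64
2787.64 ft^3


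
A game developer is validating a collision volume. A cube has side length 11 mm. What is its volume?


Shape: cube
Side s = 11 mm
Formula: V = s^3
V = 11 * 11 * 11
V = 121 * 11
V = 1331
1331 mm^3


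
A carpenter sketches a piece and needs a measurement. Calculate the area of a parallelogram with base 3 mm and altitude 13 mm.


Shape: parallelogram
Base b = 3 mm, Height h = 13 mm
Formula: A = b * h
A = 3 * 13
A = 39
39 mm^2


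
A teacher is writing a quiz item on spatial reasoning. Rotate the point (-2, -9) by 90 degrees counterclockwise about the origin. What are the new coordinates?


Transformation: rotation about the origin
Original point: (-2, -9)
Rule for 90 deg counterclockwise: (x, y) -> (-y, x)
Apply: (-2, -9) -> (9, -2)
(9, -2)


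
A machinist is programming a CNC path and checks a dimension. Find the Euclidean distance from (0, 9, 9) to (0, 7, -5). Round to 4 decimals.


3D distance between two points
P1 = (0, 9, 9), P2 = (0, 7, -5)
Formula: d = sqrt((x2-x1)^2 + (y2-y1)^2 + (z2-z1)^2)
dx = 0 - 0 = 0
dy = 7 - 9 = -2
dz = -5 - 9 = -14
dx^2 + dy^2 + dz^2 = 0 + 4 + 196 = 200
d = sqrt(200)
d = 14.1421
14.1421 units


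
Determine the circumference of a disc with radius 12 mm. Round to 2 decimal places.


Shape: circle
Radius r = 12 mm
Formula: C = 2 * pi * r
C = 2 * pi * 12
C = 24 * pi
C = 75.4
75.4 mm


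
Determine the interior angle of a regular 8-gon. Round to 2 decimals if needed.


Shape: regular octagon (8 sides)
Formula: interior angle = (n - 2) * 180 / n
(n - 2) = 6
(n - 2) * 180 = 1080
angle = 1080 / 8
angle = 135
135 degrees


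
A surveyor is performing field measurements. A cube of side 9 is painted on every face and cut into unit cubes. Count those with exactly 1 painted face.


Large cube: 9 x 9 x 9, cut into unit cubes.
n = 9, so n - 2 = 7
Cubes with 1 painted face lie in the interior of each face.
A cube has 6 faces; each contributes (n - 2)^2 = 49 such cubes.
Count = 6 * 49 = 294
294 unit cubes


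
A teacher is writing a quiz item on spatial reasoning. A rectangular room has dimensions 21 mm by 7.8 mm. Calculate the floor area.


Shape: rectangle
Length l = 21 mm, Width w = 7.8 mm
Formula: A = l * w
A = 21 * 7.8
A = 163.8
163.8 mm^2


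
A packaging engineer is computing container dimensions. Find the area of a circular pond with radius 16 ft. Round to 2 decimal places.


Shape: circle
Radius r = 16 ft
Formula: A = pi * r^2
r^2 = 16^2 = 256
A = pi * 256
A = 804.25
804.25 ft^2


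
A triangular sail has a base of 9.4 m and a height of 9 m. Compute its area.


Shape: triangle
Base b = 9.4 m, Height h = 9 m
Formula: A = (1/2) * b * h
A = 0.5 * 9.4 * 9
A = 0.5 * 84.6
A = 42.3
42.3 m^2


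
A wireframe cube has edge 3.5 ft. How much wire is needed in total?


Shape: cube
Side s = 3.5 ft
A cube has 12 edges, all equal.
Formula: total edge length = 12 * s
Total = 12 * 3.5
Total = 42
42 ft


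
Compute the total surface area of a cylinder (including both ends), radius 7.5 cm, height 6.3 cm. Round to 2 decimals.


Shape: closed cylinder
Radius r = 7.5 cm, Height h = 6.3 cm
Formula: SA = 2*pi*r^2 + 2*pi*r*h = 2*pi*r*(r + h)
r + h = 13.8
2 * r * (r + h) = 2 * 7.5 * 13.8 = 207
SA = 207 * pi
SA = 650.31
650.31 cm^2


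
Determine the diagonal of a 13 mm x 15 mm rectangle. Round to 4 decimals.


Shape: rectangle (diagonal via Pythagoras)
Sides: 13 mm and 15 mm
Formula: d = sqrt(l^2 + w^2)
l^2 = 169, w^2 = 225
l^2 + w^2 = 394
d = sqrt(394)
d = 19.8494
19.8494 mm


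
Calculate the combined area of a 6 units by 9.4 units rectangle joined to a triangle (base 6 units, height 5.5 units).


Composite shape: rectangle + triangle
Rectangle area = 6 * 9.4 = 56.4
Triangle area = 0.5 * 6 * 5.5 = 16.5
Total = 56.4 + 16.5
Total = 72.9
72.9 units^2


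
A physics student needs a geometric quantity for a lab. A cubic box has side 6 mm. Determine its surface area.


Shape: cube
Side s = 6 mm
A cube has 6 square faces.
Formula: SA = 6 * s^2
s^2 = 36
SA = 6 * 36
SA = 216
216 mm^2


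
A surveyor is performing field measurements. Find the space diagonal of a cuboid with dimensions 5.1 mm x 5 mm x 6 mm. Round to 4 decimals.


Shape: rectangular box (space diagonal)
l = 5.1 mm, w = 5 mm, h = 6 mm
Visualize: the diagonal of the base, then a right triangle with that diagonal and the height.
Formula: d = sqrt(l^2 + w^2 + h^2)
l^2 + w^2 + h^2 = 26.01 + 25 + 36 = 87.01
d = sqrt(87.01)
d = 9.3279
9.3279 mm


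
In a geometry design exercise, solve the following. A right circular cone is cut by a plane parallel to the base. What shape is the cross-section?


Solid: right circular cone
Cutting plane: parallel to the base
Visualize the intersection of the plane with the solid's surface.
The boundary of the cut region is a circle.
circle


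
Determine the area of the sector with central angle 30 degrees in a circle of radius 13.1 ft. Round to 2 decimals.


Shape: circular sector
Radius r = 13.1 ft, Angle = 30 degrees
Formula: A = (angle/360) * pi * r^2
r^2 = 171.61
Fraction of circle = 30/360
A = (30/360) * pi * 171.61
A = 14.300833 * pi
A = 44.93
44.93 ft^2


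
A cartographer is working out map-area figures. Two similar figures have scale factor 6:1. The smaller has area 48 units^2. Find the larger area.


Linear scale factor k = 6
Original area = 48 units^2
Rule: under a linear scaling by k, areas scale by k^2.
k^2 = 6^2 = 36
New area = 48 * 36
New area = 1728
1728 units^2


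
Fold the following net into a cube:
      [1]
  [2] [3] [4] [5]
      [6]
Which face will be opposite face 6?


Net: cross layout. Take square 3 as the base (bottom).
Fold the four squares in the horizontal row up around 3: 2 -> left, 4 -> right, 5 wraps to the top.
Fold 1 and 6 up from 3: 1 -> back, 6 -> front.
Opposite pairs are therefore: (1, 6), (2, 4), (3, 5).
Face 6 is opposite face 1.
face 1


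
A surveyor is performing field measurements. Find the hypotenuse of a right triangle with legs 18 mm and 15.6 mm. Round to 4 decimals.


Shape: right triangle
Legs a = 18 mm, b = 15.6 mm
Formula: c = sqrt(a^2 + b^2)
a^2 = 324, b^2 = 243.36
a^2 + b^2 = 567.36
c = sqrt(567.36)
c = 23.8193
23.8193 mm


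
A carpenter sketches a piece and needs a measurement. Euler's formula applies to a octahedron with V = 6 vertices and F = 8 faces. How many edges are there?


Polyhedron: octahedron
Euler's formula for convex polyhedra: V - E + F = 2
Given: V = 6 vertices and F = 8 faces
Solve for E:
E = V + F - 2 = 6 + 8 - 2 = 12
12 edges


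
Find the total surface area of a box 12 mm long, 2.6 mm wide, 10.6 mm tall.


Shape: rectangular prism
l = 12 mm, w = 2.6 mm, h = 10.6 mm
Formula: SA = 2(lw + lh + wh)
lw = 31.2, lh = 127.2, wh = 27.56
lw + lh + wh = 185.96
SA = 2 * 185.96
SA = 371.92
371.92 mm^2


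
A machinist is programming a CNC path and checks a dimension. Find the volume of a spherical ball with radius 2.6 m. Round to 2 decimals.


Shape: sphere
Radius r = 2.6 m
Formula: V = (4/3) * pi * r^3
r^3 = 17.576
(4/3) * 17.576 = 23.434667
V = 23.434667 * pi
V = 73.62
73.62 m^3


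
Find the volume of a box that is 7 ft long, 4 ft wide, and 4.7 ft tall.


Shape: rectangular prism
l = 7 ft, w = 4 ft, h = 4.7 ft
Formula: V = l * w * h
V = 7 * 4 * 4.7
V = 28 * 4.7
V = 131.6
131.6 ft^3


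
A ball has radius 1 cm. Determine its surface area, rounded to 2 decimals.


Shape: sphere
Radius r = 1 cm
Formula: SA = 4 * pi * r^2
r^2 = 1
SA = 4 * pi * 1
SA = 4 * pi
SA = 12.57
12.57 cm^2


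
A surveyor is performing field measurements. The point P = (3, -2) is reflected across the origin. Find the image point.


Transformation: reflection
Original point: (3, -2)
Rule for reflection through the origin: (x, y) -> (-x, -y)
Apply: (3, -2) -> (-3, 2)
(-3, 2)


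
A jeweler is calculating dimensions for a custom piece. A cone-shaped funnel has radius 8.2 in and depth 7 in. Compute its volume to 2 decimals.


Shape: cone
Radius r = 8.2 in, Height h = 7 in
Formula: V = (1/3) * pi * r^2 * h
r^2 = 67.24
pi * r^2 * h = pi * 67.24 * 7 = 470.68 * pi
V = 470.68 * pi / 3
V = 492.89
492.89 in^3


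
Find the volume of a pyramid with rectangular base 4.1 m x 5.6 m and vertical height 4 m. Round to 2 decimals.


Shape: rectangular pyramid
Base: 4.1 m x 5.6 m, Height h = 4 m
Formula: V = (1/3) * base_area * h
base_area = 4.1 * 5.6 = 22.96
base_area * h = 22.96 * 4 = 91.84
V = 91.84 / 3
V = 30.61
30.61 m^3


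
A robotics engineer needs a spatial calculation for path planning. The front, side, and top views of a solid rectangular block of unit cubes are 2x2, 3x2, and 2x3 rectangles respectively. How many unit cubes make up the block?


Orthographic views of a solid rectangular block:
Front view 2 x 2 -> length = 2, height = 2
Side view 3 x 2 -> width = 3, height = 2 (consistent)
Top view 2 x 3 -> confirms length = 2, width = 3
The block is 2 x 3 x 2.
Total unit cubes = 2 * 3 * 2 = 12
12 unit cubes


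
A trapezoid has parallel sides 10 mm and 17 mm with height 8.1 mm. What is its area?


Shape: trapezoid
Parallel sides a = 10 mm, b = 17 mm; Height h = 8.1 mm
Formula: A = (a + b) * h / 2
a + b = 10 + 17 = 27
A = 27 * 8.1 / 2
A = 218.7 / 2
A = 109.35
109.35 mm^2


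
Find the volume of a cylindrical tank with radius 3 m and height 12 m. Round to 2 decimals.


Shape: cylinder
Radius r = 3 m, Height h = 12 m
Formula: V = pi * r^2 * h
r^2 = 9
V = pi * 9 * 12
V = 108 * pi
V = 339.29
339.29 m^3


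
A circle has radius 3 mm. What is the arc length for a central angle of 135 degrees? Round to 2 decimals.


Shape: circular arc
Radius r = 3 mm, Angle = 135 degrees
Formula: L = (angle/360) * 2 * pi * r
2 * pi * r = 6 * pi
L = (135/360) * 6 * pi
L = 2.25 * pi
L = 7.07
7.07 mm
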